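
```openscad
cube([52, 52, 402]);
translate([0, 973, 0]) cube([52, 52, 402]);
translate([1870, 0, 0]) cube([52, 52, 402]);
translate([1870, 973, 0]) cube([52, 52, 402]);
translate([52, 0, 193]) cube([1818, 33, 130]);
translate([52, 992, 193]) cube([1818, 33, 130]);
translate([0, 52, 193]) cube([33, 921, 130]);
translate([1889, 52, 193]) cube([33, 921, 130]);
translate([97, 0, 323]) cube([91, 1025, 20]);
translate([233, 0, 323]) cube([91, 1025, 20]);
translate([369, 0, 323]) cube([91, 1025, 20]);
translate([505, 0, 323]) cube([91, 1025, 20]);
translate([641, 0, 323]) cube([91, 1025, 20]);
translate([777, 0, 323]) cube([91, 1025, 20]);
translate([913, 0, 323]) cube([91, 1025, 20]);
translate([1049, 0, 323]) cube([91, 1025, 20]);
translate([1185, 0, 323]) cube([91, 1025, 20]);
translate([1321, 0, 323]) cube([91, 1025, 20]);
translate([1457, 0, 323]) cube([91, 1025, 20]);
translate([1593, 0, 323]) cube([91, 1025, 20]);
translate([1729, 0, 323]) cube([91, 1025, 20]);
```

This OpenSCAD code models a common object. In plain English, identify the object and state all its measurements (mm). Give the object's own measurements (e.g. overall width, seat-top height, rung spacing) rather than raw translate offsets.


A bed frame 1922 mm long (x) by 1025 mm wide (y). Four 52×52 mm corner posts, 402 mm tall, at the corners of the footprint. Four rails of 33 mm thickness and 130 mm height run between adjacent posts with their undersides at z = 193 mm, their outer faces flush with the outside of the frame (the two x-running rails run between the posts' inner faces; the two y-running rails run between the posts' inner faces). 13 slats, each 91 mm wide (x) and 20 mm thick, lie across the top of the two x-running rails, running the full 1025 mm width of the frame in y; along x they sit between the end posts with a 45 mm gap after the −x posts and between neighbouring slats, leaving 50 mm before the +x posts.


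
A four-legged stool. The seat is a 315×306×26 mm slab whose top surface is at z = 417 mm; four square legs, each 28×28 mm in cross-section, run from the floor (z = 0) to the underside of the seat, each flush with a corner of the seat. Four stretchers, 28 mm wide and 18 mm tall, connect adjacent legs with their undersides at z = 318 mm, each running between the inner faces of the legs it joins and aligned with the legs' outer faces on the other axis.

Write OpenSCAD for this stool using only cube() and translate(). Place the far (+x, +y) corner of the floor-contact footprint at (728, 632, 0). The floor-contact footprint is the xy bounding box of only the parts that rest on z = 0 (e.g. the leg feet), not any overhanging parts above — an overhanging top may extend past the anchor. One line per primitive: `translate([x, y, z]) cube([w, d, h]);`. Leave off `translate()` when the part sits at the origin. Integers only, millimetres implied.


// leg_h = 417 - 26 = 391
// stretcher span = 315 - 2*28 = 259
translate([413, 326, 391]) cube([315, 306, 26]);
translate([413, 326, 0]) cube([28, 28, 391]);
translate([700, 326, 0]) cube([28, 28, 391]);
translate([413, 604, 0]) cube([28, 28, 391]);
translate([700, 604, 0]) cube([28, 28, 391]);
translate([441, 326, 318]) cube([259, 28, 18]);
translate([441, 604, 318]) cube([259, 28, 18]);
translate([413, 354, 318]) cube([28, 250, 18]);
translate([700, 354, 318]) cube([28, 250, 18]);


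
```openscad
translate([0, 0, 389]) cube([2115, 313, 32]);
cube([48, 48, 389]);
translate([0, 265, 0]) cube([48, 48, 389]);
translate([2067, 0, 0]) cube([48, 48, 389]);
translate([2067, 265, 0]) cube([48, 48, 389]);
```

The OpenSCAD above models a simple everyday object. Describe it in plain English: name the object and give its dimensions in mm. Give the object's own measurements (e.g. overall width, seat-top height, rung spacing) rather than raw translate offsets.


A long wooden bench with a 2115 mm (x) × 313 mm (y) seat, 32 mm thick, its top surface 421 mm above the floor. Four 48 mm square legs at the seat corners, flush with the edges, run from z = 0 to the seat underside.


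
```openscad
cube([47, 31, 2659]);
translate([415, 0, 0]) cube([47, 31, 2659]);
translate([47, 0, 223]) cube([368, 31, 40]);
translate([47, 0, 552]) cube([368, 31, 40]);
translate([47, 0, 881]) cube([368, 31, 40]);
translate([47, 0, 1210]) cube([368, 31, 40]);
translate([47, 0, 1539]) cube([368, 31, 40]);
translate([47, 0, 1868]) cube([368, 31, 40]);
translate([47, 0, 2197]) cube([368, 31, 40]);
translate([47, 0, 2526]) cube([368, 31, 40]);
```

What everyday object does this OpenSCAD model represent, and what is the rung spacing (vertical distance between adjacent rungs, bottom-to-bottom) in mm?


A ladder. The rung spacing is 329 mm.

Two tall 47×31 posts with 8 short bars between them — a ladder. Adjacent rungs sit at z = 223 and z = 552, so the spacing is 552 − 223 = 329 mm.


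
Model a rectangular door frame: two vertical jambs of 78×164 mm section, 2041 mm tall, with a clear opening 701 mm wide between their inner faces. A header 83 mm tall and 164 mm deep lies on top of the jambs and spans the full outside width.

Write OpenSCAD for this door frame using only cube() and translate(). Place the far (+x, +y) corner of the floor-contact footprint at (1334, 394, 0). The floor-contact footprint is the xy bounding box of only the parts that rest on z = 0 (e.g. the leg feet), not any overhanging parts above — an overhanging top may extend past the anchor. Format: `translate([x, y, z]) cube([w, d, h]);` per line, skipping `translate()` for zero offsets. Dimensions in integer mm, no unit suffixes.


translate([477, 230, 0]) cube([78, 164, 2041]);
translate([1256, 230, 0]) cube([78, 164, 2041]);
translate([477, 230, 2041]) cube([857, 164, 83]);


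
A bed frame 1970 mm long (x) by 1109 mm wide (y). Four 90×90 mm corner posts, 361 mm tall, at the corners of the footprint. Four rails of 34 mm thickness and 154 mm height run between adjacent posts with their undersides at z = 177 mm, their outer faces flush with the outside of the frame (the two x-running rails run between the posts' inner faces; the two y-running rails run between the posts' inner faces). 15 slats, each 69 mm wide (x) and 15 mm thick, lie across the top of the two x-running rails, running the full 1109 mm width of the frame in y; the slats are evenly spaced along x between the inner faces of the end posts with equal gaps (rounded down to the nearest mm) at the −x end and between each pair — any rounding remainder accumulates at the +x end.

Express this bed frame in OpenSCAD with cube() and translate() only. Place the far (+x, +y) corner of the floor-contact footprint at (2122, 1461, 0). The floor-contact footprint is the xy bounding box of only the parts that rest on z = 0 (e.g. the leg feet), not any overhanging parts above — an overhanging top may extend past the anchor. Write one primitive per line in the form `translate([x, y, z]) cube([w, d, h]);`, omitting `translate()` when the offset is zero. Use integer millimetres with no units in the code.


translate([152, 352, 0]) cube([90, 90, 361]);
translate([152, 1371, 0]) cube([90, 90, 361]);
translate([2032, 352, 0]) cube([90, 90, 361]);
translate([2032, 1371, 0]) cube([90, 90, 361]);
translate([242, 352, 177]) cube([1790, 34, 154]);
translate([242, 1427, 177]) cube([1790, 34, 154]);
translate([152, 442, 177]) cube([34, 929, 154]);
translate([2088, 442, 177]) cube([34, 929, 154]);
translate([289, 352, 331]) cube([69, 1109, 15]);
translate([405, 352, 331]) cube([69, 1109, 15]);
translate([521, 352, 331]) cube([69, 1109, 15]);
translate([637, 352, 331]) cube([69, 1109, 15]);
translate([753, 352, 331]) cube([69, 1109, 15]);
translate([869, 352, 331]) cube([69, 1109, 15]);
translate([985, 352, 331]) cube([69, 1109, 15]);
translate([1101, 352, 331]) cube([69, 1109, 15]);
translate([1217, 352, 331]) cube([69, 1109, 15]);
translate([1333, 352, 331]) cube([69, 1109, 15]);
translate([1449, 352, 331]) cube([69, 1109, 15]);
translate([1565, 352, 331]) cube([69, 1109, 15]);
translate([1681, 352, 331]) cube([69, 1109, 15]);
translate([1797, 352, 331]) cube([69, 1109, 15]);
translate([1913, 352, 331]) cube([69, 1109, 15]);


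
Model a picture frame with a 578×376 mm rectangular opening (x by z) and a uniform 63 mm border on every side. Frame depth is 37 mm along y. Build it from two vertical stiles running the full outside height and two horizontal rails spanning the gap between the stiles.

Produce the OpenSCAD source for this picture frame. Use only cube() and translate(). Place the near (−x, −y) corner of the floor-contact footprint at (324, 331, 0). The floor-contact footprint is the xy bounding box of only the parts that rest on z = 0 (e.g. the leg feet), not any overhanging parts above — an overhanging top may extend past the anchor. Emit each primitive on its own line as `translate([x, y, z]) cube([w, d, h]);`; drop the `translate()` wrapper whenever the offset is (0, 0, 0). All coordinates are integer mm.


translate([324, 331, 0]) cube([63, 37, 502]);
translate([965, 331, 0]) cube([63, 37, 502]);
translate([387, 331, 0]) cube([578, 37, 63]);
translate([387, 331, 439]) cube([578, 37, 63]);


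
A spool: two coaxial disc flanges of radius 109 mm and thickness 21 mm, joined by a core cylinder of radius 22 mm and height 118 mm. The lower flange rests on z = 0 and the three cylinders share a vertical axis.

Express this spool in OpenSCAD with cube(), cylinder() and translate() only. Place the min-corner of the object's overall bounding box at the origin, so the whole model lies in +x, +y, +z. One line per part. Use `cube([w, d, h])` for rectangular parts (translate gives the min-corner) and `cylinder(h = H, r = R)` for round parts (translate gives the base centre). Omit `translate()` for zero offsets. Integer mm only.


translate([109, 109, 0]) cylinder(h = 21, r = 109);
translate([109, 109, 21]) cylinder(h = 118, r = 22);
translate([109, 109, 139]) cylinder(h = 21, r = 109);


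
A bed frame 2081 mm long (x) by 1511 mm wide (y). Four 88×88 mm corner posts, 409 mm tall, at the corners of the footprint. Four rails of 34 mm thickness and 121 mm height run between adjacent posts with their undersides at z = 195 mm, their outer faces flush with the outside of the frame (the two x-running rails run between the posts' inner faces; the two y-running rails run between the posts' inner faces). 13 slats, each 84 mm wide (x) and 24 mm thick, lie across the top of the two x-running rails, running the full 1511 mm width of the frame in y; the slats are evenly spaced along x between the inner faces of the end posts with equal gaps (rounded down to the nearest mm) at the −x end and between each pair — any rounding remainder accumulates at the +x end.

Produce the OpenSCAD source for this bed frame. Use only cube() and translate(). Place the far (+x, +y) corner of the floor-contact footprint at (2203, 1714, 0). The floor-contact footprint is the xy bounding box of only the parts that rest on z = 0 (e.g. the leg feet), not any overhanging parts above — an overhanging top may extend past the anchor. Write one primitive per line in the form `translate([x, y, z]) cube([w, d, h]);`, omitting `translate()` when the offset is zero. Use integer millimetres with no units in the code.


// slat z = rail_z + rail_h = 195 + 121 = 316
// slat gap = ⌊(1905 − 13·84) / 14⌋ = 58
translate([122, 203, 0]) cube([88, 88, 409]);
translate([122, 1626, 0]) cube([88, 88, 409]);
translate([2115, 203, 0]) cube([88, 88, 409]);
translate([2115, 1626, 0]) cube([88, 88, 409]);
translate([210, 203, 195]) cube([1905, 34, 121]);
translate([210, 1680, 195]) cube([1905, 34, 121]);
translate([122, 291, 195]) cube([34, 1335, 121]);
translate([2169, 291, 195]) cube([34, 1335, 121]);
translate([268, 203, 316]) cube([84, 1511, 24]);
translate([410, 203, 316]) cube([84, 1511, 24]);
translate([552, 203, 316]) cube([84, 1511, 24]);
translate([694, 203, 316]) cube([84, 1511, 24]);
translate([836, 203, 316]) cube([84, 1511, 24]);
translate([978, 203, 316]) cube([84, 1511, 24]);
translate([1120, 203, 316]) cube([84, 1511, 24]);
translate([1262, 203, 316]) cube([84, 1511, 24]);
translate([1404, 203, 316]) cube([84, 1511, 24]);
translate([1546, 203, 316]) cube([84, 1511, 24]);
translate([1688, 203, 316]) cube([84, 1511, 24]);
translate([1830, 203, 316]) cube([84, 1511, 24]);
translate([1972, 203, 316]) cube([84, 1511, 24]);


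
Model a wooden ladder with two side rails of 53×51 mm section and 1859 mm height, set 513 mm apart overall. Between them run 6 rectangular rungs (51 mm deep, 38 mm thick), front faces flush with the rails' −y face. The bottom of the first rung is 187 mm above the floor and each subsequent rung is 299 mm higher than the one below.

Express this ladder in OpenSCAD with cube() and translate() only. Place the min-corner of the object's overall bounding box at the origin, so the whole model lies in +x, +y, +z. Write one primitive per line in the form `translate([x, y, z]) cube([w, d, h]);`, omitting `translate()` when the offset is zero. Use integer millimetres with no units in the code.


cube([53, 51, 1859]);
translate([460, 0, 0]) cube([53, 51, 1859]);
translate([53, 0, 187]) cube([407, 51, 38]);
translate([53, 0, 486]) cube([407, 51, 38]);
translate([53, 0, 785]) cube([407, 51, 38]);
translate([53, 0, 1084]) cube([407, 51, 38]);
translate([53, 0, 1383]) cube([407, 51, 38]);
translate([53, 0, 1682]) cube([407, 51, 38]);


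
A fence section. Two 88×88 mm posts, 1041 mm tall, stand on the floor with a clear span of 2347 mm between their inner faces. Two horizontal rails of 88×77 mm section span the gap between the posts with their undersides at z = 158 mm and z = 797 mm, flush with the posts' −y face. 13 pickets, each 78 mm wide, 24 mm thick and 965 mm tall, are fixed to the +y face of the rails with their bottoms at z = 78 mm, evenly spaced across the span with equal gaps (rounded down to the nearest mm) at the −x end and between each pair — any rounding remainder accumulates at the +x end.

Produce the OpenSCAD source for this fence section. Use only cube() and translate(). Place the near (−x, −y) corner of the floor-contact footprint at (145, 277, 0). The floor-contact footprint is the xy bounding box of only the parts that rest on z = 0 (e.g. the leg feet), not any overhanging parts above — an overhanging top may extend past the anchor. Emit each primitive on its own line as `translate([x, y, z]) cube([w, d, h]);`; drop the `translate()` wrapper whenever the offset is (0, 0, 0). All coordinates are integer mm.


translate([145, 277, 0]) cube([88, 88, 1041]);
translate([2580, 277, 0]) cube([88, 88, 1041]);
translate([233, 277, 158]) cube([2347, 88, 77]);
translate([233, 277, 797]) cube([2347, 88, 77]);
translate([328, 365, 78]) cube([78, 24, 965]);
translate([501, 365, 78]) cube([78, 24, 965]);
translate([674, 365, 78]) cube([78, 24, 965]);
translate([847, 365, 78]) cube([78, 24, 965]);
translate([1020, 365, 78]) cube([78, 24, 965]);
translate([1193, 365, 78]) cube([78, 24, 965]);
translate([1366, 365, 78]) cube([78, 24, 965]);
translate([1539, 365, 78]) cube([78, 24, 965]);
translate([1712, 365, 78]) cube([78, 24, 965]);
translate([1885, 365, 78]) cube([78, 24, 965]);
translate([2058, 365, 78]) cube([78, 24, 965]);
translate([2231, 365, 78]) cube([78, 24, 965]);
translate([2404, 365, 78]) cube([78, 24, 965]);


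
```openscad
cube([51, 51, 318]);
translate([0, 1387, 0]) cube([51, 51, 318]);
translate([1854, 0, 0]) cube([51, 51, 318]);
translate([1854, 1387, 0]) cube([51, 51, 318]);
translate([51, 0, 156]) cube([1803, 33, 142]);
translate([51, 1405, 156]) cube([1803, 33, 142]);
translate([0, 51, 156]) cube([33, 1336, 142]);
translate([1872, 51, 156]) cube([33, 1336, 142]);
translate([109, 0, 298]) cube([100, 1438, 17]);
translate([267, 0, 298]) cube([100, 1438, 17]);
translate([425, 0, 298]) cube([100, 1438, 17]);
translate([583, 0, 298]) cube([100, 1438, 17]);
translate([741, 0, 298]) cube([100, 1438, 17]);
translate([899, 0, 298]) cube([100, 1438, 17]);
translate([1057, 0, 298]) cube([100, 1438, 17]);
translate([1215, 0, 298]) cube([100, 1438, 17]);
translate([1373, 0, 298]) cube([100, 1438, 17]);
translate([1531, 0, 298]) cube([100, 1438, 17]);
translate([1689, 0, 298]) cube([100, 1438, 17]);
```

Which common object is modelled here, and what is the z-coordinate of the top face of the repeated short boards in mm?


A bed frame. The slat-top height is 315 mm.

Four posts, four rails, and a row of slats — a bed frame. Slats sit on the rails at z = 156 + 142 = 298; with slat thickness 17, the top is 315 mm.


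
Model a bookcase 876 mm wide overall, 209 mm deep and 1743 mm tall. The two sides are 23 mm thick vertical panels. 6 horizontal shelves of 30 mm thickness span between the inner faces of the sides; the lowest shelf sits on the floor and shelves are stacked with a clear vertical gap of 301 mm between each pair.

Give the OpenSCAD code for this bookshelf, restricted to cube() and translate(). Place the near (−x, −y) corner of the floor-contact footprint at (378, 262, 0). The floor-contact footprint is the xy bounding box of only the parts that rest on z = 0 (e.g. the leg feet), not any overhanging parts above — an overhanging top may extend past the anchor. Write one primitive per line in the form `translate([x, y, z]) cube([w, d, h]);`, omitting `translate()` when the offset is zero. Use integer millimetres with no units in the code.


translate([378, 262, 0]) cube([23, 209, 1743]);
translate([1231, 262, 0]) cube([23, 209, 1743]);
translate([401, 262, 0]) cube([830, 209, 30]);
translate([401, 262, 331]) cube([830, 209, 30]);
translate([401, 262, 662]) cube([830, 209, 30]);
translate([401, 262, 993]) cube([830, 209, 30]);
translate([401, 262, 1324]) cube([830, 209, 30]);
translate([401, 262, 1655]) cube([830, 209, 30]);


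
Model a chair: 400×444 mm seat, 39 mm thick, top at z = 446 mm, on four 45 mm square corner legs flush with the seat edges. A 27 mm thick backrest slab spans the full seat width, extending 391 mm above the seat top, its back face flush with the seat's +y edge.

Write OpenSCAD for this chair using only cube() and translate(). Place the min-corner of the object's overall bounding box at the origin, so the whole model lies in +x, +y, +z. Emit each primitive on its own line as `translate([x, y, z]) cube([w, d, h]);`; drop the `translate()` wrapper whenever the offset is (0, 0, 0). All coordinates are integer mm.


// leg_h = 446 - 39 = 407
translate([0, 0, 407]) cube([400, 444, 39]);
cube([45, 45, 407]);
translate([355, 0, 0]) cube([45, 45, 407]);
translate([0, 399, 0]) cube([45, 45, 407]);
translate([355, 399, 0]) cube([45, 45, 407]);
translate([0, 417, 446]) cube([400, 27, 391]);


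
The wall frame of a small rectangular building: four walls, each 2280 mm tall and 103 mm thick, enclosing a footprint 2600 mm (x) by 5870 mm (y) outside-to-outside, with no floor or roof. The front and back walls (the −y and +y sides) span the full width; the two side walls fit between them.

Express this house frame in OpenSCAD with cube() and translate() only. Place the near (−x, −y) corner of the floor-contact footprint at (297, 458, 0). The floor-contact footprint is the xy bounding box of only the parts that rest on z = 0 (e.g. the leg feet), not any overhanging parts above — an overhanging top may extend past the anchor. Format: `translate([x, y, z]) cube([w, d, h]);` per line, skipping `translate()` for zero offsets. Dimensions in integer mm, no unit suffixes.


translate([297, 458, 0]) cube([2600, 103, 2280]);
translate([297, 6225, 0]) cube([2600, 103, 2280]);
translate([297, 561, 0]) cube([103, 5664, 2280]);
translate([2794, 561, 0]) cube([103, 5664, 2280]);


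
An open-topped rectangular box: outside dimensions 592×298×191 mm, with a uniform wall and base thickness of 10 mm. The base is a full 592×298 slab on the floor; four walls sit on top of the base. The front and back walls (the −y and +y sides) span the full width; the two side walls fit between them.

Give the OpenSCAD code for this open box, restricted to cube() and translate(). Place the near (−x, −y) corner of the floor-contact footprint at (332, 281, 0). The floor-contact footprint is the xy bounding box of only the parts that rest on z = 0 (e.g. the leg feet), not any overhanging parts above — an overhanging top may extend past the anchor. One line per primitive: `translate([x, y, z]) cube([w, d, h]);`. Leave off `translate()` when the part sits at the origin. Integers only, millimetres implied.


translate([332, 281, 0]) cube([592, 298, 10]);
translate([332, 281, 10]) cube([592, 10, 181]);
translate([332, 569, 10]) cube([592, 10, 181]);
translate([332, 291, 10]) cube([10, 278, 181]);
translate([914, 291, 10]) cube([10, 278, 181]);


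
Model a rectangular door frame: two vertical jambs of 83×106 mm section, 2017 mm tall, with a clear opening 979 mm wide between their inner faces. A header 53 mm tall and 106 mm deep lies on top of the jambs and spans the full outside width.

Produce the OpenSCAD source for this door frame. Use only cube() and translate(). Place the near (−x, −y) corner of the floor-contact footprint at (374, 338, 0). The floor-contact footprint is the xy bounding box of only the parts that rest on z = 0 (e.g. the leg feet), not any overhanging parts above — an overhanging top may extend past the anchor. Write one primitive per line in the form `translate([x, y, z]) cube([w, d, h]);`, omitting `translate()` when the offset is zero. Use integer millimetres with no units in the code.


translate([374, 338, 0]) cube([83, 106, 2017]);
translate([1436, 338, 0]) cube([83, 106, 2017]);
translate([374, 338, 2017]) cube([1145, 106, 53]);


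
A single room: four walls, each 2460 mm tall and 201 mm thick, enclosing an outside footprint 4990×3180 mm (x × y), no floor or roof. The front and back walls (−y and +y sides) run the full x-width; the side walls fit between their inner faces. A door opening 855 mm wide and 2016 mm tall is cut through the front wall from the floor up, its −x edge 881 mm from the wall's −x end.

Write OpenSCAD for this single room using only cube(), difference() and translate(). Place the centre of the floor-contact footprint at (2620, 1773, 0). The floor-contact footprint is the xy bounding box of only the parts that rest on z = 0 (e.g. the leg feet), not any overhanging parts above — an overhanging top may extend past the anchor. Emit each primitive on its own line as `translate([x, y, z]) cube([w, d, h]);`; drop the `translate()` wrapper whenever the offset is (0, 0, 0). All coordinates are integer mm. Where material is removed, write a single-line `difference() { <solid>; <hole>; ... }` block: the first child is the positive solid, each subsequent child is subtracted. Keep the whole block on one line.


difference() { translate([125, 183, 0]) cube([4990, 201, 2460]); translate([1006, 183, 0]) cube([855, 201, 2016]); }
translate([125, 3162, 0]) cube([4990, 201, 2460]);
translate([125, 384, 0]) cube([201, 2778, 2460]);
translate([4914, 384, 0]) cube([201, 2778, 2460]);


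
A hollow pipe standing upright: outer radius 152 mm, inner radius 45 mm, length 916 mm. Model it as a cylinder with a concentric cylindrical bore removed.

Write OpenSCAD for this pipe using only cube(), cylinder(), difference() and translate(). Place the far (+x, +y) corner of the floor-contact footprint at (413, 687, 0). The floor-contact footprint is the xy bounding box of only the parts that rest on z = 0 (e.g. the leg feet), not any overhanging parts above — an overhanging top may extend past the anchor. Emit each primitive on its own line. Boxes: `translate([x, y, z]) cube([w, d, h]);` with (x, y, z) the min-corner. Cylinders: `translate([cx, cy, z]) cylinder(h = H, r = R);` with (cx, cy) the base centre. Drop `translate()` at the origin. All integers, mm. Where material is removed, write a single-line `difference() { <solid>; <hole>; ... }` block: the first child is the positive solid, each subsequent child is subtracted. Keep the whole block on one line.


difference() { translate([261, 535, 0]) cylinder(h = 916, r = 152); translate([261, 535, 0]) cylinder(h = 916, r = 45); }


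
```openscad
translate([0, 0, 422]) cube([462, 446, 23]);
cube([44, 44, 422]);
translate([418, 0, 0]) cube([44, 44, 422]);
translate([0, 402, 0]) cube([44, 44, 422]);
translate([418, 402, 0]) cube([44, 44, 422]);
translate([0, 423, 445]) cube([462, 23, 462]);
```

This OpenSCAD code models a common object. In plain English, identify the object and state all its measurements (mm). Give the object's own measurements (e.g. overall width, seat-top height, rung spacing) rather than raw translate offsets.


A chair. The seat is a 462×446×23 mm slab with its top at z = 445 mm, on four 44×44 mm corner legs (flush with the seat edges, standing on z = 0). A flat backrest 23 mm thick, 462 mm tall, spans the full seat width and rises from the seat top along its +y edge, rear face flush with the rear of the seat.


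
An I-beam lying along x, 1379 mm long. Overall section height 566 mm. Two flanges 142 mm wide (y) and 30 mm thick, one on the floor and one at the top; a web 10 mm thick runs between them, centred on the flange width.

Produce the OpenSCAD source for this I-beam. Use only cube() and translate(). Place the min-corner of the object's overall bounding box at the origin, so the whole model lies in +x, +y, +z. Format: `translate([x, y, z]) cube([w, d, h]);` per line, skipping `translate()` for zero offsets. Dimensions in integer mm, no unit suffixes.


cube([1379, 142, 30]);
translate([0, 66, 30]) cube([1379, 10, 506]);
translate([0, 0, 536]) cube([1379, 142, 30]);


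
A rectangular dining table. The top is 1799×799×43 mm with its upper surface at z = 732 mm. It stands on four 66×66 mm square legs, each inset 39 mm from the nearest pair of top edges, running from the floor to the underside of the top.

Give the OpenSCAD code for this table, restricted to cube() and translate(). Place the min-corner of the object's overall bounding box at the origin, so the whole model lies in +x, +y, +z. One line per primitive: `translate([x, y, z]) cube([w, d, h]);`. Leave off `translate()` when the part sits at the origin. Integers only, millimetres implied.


translate([0, 0, 689]) cube([1799, 799, 43]);
translate([39, 39, 0]) cube([66, 66, 689]);
translate([1694, 39, 0]) cube([66, 66, 689]);
translate([39, 694, 0]) cube([66, 66, 689]);
translate([1694, 694, 0]) cube([66, 66, 689]);


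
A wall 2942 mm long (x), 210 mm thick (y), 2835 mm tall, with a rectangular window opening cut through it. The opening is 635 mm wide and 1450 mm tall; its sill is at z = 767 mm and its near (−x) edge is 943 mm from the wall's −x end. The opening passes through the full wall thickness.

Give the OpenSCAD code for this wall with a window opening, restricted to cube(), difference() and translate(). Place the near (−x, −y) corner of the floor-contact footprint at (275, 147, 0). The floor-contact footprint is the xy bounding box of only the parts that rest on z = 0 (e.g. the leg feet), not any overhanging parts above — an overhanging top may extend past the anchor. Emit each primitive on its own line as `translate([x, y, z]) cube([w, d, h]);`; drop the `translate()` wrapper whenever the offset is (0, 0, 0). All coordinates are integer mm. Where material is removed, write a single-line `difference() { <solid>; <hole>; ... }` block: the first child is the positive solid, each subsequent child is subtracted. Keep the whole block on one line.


difference() { translate([275, 147, 0]) cube([2942, 210, 2835]); translate([1218, 147, 767]) cube([635, 210, 1450]); }


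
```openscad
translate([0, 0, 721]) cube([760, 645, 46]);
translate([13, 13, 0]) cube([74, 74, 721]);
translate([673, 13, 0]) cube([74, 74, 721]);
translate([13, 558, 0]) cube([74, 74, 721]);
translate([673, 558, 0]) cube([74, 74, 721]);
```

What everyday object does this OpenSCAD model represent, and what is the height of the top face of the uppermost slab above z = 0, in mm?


A table. The table height is 767 mm.

A 760×645×46 slab sits at z = 721 on four 74 mm square posts — a table. The top surface is at 721 + 46 = 767 mm.


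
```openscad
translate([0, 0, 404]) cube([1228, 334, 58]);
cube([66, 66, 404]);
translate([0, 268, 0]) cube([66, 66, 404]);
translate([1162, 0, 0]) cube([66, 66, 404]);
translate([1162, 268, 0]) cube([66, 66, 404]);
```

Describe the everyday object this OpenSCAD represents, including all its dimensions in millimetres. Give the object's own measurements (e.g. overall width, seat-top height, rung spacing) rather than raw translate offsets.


A bench: a 1228×334 mm seat slab, 58 mm thick, top at z = 462 mm, on four 66×66 mm square legs flush with the seat corners and standing on z = 0.


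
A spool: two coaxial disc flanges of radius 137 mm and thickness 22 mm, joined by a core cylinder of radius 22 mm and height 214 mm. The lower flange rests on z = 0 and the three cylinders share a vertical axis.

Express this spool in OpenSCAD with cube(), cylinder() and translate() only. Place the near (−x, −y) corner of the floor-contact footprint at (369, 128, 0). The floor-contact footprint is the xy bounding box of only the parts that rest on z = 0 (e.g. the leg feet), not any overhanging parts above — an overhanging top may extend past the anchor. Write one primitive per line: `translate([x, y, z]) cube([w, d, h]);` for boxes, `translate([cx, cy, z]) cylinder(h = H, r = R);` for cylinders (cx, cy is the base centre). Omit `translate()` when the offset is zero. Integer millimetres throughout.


translate([506, 265, 0]) cylinder(h = 22, r = 137);
translate([506, 265, 22]) cylinder(h = 214, r = 22);
translate([506, 265, 236]) cylinder(h = 22, r = 137);


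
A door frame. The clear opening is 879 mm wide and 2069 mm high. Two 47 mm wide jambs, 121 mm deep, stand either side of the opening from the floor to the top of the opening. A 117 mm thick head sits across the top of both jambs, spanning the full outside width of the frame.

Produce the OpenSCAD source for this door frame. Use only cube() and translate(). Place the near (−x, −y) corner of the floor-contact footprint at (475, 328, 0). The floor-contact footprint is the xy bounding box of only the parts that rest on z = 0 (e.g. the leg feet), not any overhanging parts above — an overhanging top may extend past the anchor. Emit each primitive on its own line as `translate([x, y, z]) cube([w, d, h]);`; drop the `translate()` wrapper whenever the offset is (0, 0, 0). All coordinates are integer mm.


translate([475, 328, 0]) cube([47, 121, 2069]);
translate([1401, 328, 0]) cube([47, 121, 2069]);
translate([475, 328, 2069]) cube([973, 121, 117]);


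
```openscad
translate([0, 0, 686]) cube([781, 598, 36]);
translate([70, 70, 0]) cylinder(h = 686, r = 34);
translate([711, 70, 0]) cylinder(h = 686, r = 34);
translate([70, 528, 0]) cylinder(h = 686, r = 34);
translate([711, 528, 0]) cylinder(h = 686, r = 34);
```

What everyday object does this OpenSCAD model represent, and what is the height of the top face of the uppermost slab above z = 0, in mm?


A table. The table height is 722 mm.

A 781×598×36 slab sits at z = 686 on four Ø68 mm round legs — a table. The top surface is at 686 + 36 = 722 mm.


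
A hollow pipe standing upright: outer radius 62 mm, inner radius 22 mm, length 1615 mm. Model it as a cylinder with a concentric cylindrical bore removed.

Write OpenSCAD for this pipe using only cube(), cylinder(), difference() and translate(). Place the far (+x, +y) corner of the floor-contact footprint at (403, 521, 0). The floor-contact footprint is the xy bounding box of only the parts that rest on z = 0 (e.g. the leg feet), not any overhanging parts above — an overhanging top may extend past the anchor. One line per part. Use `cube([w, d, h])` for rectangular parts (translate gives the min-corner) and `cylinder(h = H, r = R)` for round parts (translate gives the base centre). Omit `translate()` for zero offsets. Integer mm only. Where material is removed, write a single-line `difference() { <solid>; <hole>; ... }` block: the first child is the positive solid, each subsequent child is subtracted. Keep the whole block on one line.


difference() { translate([341, 459, 0]) cylinder(h = 1615, r = 62); translate([341, 459, 0]) cylinder(h = 1615, r = 22); }


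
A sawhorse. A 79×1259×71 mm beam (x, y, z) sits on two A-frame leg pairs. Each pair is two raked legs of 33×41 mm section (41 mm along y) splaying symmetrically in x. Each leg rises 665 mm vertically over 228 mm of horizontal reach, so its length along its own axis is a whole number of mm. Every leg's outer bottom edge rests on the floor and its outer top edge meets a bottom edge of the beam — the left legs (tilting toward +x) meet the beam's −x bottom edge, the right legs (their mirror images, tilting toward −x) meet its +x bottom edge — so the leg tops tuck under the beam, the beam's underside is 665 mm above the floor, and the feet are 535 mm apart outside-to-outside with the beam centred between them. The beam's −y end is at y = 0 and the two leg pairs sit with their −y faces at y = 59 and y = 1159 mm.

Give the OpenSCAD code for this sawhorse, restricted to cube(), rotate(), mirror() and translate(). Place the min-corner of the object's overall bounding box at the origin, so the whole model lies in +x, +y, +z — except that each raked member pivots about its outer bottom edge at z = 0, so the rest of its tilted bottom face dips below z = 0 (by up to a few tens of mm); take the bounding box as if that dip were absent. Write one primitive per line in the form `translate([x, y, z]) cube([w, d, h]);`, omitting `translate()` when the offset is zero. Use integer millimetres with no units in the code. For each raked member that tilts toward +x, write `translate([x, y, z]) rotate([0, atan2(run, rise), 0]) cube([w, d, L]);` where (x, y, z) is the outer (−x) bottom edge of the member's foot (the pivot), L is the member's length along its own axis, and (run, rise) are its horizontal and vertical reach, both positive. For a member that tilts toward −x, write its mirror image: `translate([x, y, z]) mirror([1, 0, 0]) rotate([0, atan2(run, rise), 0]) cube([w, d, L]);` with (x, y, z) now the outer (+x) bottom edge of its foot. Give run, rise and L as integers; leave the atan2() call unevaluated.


translate([228, 0, 665]) cube([79, 1259, 71]);
translate([0, 59, 0]) rotate([0, atan2(228, 665), 0]) cube([33, 41, 703]);
translate([535, 59, 0]) mirror([1, 0, 0]) rotate([0, atan2(228, 665), 0]) cube([33, 41, 703]);
translate([0, 1159, 0]) rotate([0, atan2(228, 665), 0]) cube([33, 41, 703]);
translate([535, 1159, 0]) mirror([1, 0, 0]) rotate([0, atan2(228, 665), 0]) cube([33, 41, 703]);


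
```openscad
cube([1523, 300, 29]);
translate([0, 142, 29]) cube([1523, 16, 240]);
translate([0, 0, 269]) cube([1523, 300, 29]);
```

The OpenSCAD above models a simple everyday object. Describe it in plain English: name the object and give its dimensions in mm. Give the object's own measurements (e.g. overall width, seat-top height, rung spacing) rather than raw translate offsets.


An I-beam lying along x, 1523 mm long. Overall section height 298 mm. Two flanges 300 mm wide (y) and 29 mm thick, one on the floor and one at the top; a web 16 mm thick runs between them, centred on the flange width.


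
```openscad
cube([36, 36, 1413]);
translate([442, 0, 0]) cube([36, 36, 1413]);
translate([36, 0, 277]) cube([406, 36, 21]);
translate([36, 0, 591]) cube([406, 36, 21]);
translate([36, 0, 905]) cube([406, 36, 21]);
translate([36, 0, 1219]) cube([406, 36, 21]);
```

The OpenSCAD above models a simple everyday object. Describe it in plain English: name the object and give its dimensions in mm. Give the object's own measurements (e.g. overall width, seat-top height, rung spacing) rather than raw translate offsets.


A straight ladder. Two 36×36 mm vertical rails, 1413 mm tall, stand 478 mm apart (outside-to-outside) with their front faces coplanar on the −y side. 4 rungs, each 36 mm deep and 21 mm tall, span between the inner faces of the rails, front faces flush with the rails. The lowest rung's underside is at z = 277 mm and rungs are spaced 314 mm apart (underside to underside).


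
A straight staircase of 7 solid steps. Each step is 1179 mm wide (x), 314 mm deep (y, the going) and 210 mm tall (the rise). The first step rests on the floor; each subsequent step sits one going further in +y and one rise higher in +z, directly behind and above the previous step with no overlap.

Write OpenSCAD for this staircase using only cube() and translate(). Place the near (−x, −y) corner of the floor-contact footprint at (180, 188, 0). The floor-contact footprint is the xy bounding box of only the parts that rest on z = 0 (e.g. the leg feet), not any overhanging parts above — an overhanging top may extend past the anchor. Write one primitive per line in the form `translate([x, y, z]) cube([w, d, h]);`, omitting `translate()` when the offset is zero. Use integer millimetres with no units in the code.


translate([180, 188, 0]) cube([1179, 314, 210]);
translate([180, 502, 210]) cube([1179, 314, 210]);
translate([180, 816, 420]) cube([1179, 314, 210]);
translate([180, 1130, 630]) cube([1179, 314, 210]);
translate([180, 1444, 840]) cube([1179, 314, 210]);
translate([180, 1758, 1050]) cube([1179, 314, 210]);
translate([180, 2072, 1260]) cube([1179, 314, 210]);


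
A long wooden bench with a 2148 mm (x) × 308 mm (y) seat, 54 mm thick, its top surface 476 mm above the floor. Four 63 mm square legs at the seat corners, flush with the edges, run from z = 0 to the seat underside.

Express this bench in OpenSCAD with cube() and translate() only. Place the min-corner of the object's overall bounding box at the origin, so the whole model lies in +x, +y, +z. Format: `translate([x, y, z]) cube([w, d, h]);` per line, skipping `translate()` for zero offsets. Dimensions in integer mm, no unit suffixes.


translate([0, 0, 422]) cube([2148, 308, 54]);
cube([63, 63, 422]);
translate([0, 245, 0]) cube([63, 63, 422]);
translate([2085, 0, 0]) cube([63, 63, 422]);
translate([2085, 245, 0]) cube([63, 63, 422]);


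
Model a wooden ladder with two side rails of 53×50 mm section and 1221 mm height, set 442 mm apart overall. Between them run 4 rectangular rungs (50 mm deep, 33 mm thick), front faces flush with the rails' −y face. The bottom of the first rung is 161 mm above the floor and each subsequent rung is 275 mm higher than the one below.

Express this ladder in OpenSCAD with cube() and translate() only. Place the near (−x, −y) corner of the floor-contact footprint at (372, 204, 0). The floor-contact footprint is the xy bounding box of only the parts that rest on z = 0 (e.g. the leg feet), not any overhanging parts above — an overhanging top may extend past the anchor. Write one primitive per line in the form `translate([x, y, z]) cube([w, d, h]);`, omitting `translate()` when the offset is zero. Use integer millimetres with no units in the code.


// rung span = 442 - 2*53 = 336
// rung[k] z = 161 + k*275
translate([372, 204, 0]) cube([53, 50, 1221]);
translate([761, 204, 0]) cube([53, 50, 1221]);
translate([425, 204, 161]) cube([336, 50, 33]);
translate([425, 204, 436]) cube([336, 50, 33]);
translate([425, 204, 711]) cube([336, 50, 33]);
translate([425, 204, 986]) cube([336, 50, 33]);


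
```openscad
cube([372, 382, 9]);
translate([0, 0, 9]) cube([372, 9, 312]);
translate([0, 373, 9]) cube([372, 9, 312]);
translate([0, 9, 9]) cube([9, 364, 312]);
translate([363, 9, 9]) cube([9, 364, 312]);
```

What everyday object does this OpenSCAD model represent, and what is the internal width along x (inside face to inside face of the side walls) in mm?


An open box. The internal width is 354 mm.

A 372×382 base slab with four walls standing on it — an open box. The base is 372 mm wide and the walls are 9 mm thick, so the internal width is 372 − 2 × 9 = 354 mm.


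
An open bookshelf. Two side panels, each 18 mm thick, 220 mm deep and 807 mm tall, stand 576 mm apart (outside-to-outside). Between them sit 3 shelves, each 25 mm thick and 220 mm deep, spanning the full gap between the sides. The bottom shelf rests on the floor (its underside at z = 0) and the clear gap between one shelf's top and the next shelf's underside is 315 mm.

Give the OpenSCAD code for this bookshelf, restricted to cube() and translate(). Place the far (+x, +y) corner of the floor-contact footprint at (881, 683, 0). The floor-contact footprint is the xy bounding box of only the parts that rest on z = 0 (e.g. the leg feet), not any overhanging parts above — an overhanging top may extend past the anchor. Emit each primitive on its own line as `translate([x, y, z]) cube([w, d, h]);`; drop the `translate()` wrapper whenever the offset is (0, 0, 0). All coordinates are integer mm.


translate([305, 463, 0]) cube([18, 220, 807]);
translate([863, 463, 0]) cube([18, 220, 807]);
translate([323, 463, 0]) cube([540, 220, 25]);
translate([323, 463, 340]) cube([540, 220, 25]);
translate([323, 463, 680]) cube([540, 220, 25]);
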